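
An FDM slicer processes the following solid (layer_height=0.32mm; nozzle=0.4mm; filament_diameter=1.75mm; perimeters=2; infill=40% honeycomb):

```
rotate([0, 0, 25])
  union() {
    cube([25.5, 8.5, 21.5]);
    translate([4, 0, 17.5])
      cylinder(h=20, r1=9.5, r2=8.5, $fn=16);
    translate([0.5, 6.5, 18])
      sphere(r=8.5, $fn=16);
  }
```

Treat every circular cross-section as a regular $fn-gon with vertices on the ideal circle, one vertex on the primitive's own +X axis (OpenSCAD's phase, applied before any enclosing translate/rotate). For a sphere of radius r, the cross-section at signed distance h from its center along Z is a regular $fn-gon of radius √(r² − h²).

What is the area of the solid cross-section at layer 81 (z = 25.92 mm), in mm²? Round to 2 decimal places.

At z = 25.92 mm: the cube is not intersected at this z (z outside [0, 21.5]); the cone at (4, 0): at t=0.421 of its height the radius interpolates to r₁+(r₂−r₁)t = 9.079, giving a regular 16-gon of that circumradius (area = (16/2)·9.079²·sin(360°/16) = 252.35 mm²); the sphere at (0.5, 6.5): section is a regular 16-gon, circumradius = √(r²−h²) = √(8.5²−7.92²) = 3.086 (area = (16/2)·3.086²·sin(360°/16) = 29.16 mm²); Merging all regions: the regions partially overlap — summed areas 281.51 mm² minus the doubly-counted overlap 23.00 mm² gives 258.51 mm² — area = 258.51 mm²; (rotated 25° about Z; rotation is an isometry so areas/perimeters/island counts are preserved). Overall, the cross-section is a single solid region. Net area = 258.51 mm².

258.51 mm²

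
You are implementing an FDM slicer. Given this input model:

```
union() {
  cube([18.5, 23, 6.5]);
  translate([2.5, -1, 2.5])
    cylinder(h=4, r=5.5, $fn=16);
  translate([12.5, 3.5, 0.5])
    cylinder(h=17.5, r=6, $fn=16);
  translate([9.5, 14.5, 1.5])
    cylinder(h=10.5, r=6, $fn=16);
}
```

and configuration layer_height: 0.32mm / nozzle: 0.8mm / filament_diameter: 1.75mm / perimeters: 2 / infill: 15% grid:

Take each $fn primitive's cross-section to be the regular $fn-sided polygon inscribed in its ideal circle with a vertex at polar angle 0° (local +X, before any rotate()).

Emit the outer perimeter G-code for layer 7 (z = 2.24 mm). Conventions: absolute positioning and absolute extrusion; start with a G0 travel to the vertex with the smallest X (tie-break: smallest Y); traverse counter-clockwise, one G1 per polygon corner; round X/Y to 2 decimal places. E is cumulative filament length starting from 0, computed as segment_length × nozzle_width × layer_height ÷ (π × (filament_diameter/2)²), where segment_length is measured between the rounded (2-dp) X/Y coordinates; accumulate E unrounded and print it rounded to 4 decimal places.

At z = 2.24 mm: the cube is present — its section is the full 18.5×23 rectangle; the cylinder at (2.5, -1) is not intersected at this z (z outside [2.5, 6.5]); the r=6 cylinder at (12.5, 3.5) gives a regular 16-gon of circumradius 6 (constant along its height); the r=6 cylinder at (9.5, 14.5) contributes a regular 16-gon of circumradius 6; Combining (union): the regions partially overlap (shared area 204.20 mm²), so overlapping operands fuse into one piece — 1 connected region. The outline is a single polygon with 11 vertices. Extrusion per mm of travel: 0.8 × 0.32 / (π × 0.875²) = 0.106432. Accumulating E over each segment gives final E = 9.0114.

G0 X0.00 Y0.00 Z2.24
G1 X7.76 Y0.00 E0.8259
G1 X8.26 Y-0.74 E0.9210
G1 X10.20 Y-2.04 E1.1695
G1 X12.50 Y-2.50 E1.4192
G1 X14.80 Y-2.04 E1.6688
G1 X16.74 Y-0.74 E1.9174
G1 X17.24 Y0.00 E2.0124
G1 X18.50 Y0.00 E2.1465
G1 X18.50 Y23.00 E4.5945
G1 X0.00 Y23.00 E6.5635
G1 X0.00 Y0.00 E9.0114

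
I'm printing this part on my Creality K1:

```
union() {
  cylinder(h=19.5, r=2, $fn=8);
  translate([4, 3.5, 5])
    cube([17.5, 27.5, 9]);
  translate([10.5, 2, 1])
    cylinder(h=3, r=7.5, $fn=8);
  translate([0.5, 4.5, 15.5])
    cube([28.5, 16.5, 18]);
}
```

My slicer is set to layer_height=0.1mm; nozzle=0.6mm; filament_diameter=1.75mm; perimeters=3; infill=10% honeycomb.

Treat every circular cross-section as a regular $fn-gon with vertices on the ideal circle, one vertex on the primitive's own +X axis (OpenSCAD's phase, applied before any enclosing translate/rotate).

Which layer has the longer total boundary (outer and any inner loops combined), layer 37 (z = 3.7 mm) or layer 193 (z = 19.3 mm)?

layer 193 (z = 19.3 mm)

Layer 37 (z = 3.7): the cylinder: section is a regular 8-gon, circumradius r=2 (perimeter = 2·8·2.000·sin(180°/8) = 12.25 mm); the cube at (4, 3.5) is not intersected at this z (z outside [5, 14]); the cylinder at (10.5, 2): section is a regular 8-gon, circumradius r=7.5 (perimeter = 2·8·7.500·sin(180°/8) = 45.92 mm); the cube at (0.5, 4.5) is absent (z outside [15.5, 33.5]); Merging all regions: the 2 present regions are separate (no shared area or edge), so areas and boundary lengths simply add and each stays a separate island — boundary = 58.17 mm. So its perimeter = 58.17 mm. Layer 193 (z = 19.3): the r=2 cylinder gives a regular 8-gon of circumradius 2 (constant along its height) (perimeter = 2·8·2.000·sin(180°/8) = 12.25 mm); the cube at (4, 3.5) does not reach this height (z outside [5, 14]); the cylinder at (10.5, 2) is not intersected at this z (z outside [1, 4]); the cube at (0.5, 4.5) (footprint 28.5×16.5) is included at this height (perimeter 90.00 mm); Merging all regions: the 2 present regions are separate (no shared area or edge), so areas and boundary lengths simply add and each stays a separate island — boundary = 102.25 mm. So its perimeter = 102.25 mm. Layer 193 is larger (102.25 vs 58.17 mm).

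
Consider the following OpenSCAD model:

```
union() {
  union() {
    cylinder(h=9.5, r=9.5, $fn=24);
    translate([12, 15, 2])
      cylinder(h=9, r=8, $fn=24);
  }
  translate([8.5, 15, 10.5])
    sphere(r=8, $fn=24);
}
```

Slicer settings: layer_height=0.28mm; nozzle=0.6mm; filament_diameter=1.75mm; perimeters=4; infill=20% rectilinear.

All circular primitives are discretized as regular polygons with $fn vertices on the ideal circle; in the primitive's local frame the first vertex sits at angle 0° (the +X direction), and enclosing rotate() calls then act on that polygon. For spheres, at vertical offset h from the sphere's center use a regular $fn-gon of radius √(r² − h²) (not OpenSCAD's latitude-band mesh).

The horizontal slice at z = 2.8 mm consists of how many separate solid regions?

2

At z = 2.8 mm: the r=9.5 cylinder contributes a regular 24-gon of circumradius 9.5; the r=8 cylinder at (12, 15) contributes a regular 24-gon of circumradius 8; Merging all regions: the 2 present regions are separate (no shared area or edge), so areas and boundary lengths simply add and each stays a separate island — 2 connected regions; the r=8 sphere at (8.5, 15) slices to a regular 24-gon of circumradius 2.170 (√(r²−h²) with h=7.7 from center); Merging all regions: the r=8 sphere at (8.5, 15) lies entirely inside that combined region, so the union is just that combined region — 2 connected regions. The result has 2 disconnected regions.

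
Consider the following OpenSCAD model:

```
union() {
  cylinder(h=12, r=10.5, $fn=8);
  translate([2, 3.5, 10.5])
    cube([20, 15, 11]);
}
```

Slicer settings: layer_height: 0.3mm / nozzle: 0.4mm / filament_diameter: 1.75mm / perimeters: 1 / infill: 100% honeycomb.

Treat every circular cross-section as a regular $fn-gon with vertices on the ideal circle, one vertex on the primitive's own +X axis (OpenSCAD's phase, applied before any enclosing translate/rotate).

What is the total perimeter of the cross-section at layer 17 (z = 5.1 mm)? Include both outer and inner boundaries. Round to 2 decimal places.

At z = 5.1 mm: the cylinder: section is a regular 8-gon, circumradius r=10.5 (perimeter = 2·8·10.500·sin(180°/8) = 64.29 mm); the cube at (2, 3.5) does not reach this height (z outside [10.5, 21.5]); Combining (union): only the r=10.5 cylinder is present, so the union is just that shape — boundary = 64.29 mm. Overall, the cross-section is a single solid region. Total boundary length (outer) = 64.29 mm.

64.29 mm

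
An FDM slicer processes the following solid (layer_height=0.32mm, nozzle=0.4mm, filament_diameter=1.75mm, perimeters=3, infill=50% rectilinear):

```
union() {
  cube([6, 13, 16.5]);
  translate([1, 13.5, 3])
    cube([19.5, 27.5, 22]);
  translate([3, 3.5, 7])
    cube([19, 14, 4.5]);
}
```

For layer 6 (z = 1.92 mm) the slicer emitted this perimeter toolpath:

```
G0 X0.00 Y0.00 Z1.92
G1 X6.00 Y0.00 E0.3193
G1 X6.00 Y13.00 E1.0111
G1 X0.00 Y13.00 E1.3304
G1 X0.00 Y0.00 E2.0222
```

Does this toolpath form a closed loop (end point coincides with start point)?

Start point (G0): (0.00, 0.00). End point (last G1): the path returns to the start — closed.

yes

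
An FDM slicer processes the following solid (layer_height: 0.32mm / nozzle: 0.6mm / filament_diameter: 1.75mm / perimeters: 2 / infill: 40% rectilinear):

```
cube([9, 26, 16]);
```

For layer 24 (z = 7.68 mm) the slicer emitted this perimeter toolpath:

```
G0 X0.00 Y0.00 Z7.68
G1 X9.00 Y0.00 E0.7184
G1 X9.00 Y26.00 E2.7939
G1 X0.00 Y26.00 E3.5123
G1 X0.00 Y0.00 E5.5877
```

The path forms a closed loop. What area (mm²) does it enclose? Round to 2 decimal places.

234.00 mm²

Apply the shoelace formula to the sequence of (X, Y) vertices; enclosed area = 234.00 mm².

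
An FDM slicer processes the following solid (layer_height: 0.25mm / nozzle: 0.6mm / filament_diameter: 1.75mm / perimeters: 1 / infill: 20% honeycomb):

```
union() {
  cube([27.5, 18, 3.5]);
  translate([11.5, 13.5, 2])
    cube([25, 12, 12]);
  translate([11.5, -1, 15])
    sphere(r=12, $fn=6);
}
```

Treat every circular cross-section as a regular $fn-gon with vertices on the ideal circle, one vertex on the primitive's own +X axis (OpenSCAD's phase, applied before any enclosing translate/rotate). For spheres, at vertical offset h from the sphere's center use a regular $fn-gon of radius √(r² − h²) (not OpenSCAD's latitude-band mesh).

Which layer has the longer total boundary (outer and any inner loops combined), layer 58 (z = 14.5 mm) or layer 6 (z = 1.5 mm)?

layer 6 (z = 1.5 mm)

Layer 58 (z = 14.5): the cube does not reach this height (z outside [0, 3.5]); the cube at (11.5, 13.5) is absent (z outside [2, 14]); the sphere at (11.5, -1): section is a regular 6-gon, circumradius = √(r²−h²) = √(12²−0.5²) = 11.990 (perimeter = 2·6·11.990·sin(180°/6) = 71.94 mm); Combining (union): only the r=12 sphere at (11.5, -1) is present, so the union is just that shape — boundary = 71.94 mm. So its perimeter = 71.94 mm. Layer 6 (z = 1.5): the cube is present — its section is the full 27.5×18 rectangle (perimeter 91.00 mm); the cube at (11.5, 13.5) is absent (z outside [2, 14]); the sphere at (11.5, -1) does not reach this height (|z−center|=13.500 > r=12); Combining (union): only the 27.5×18 cube is present, so the union is just that shape — boundary = 91.00 mm. So its perimeter = 91.00 mm. Layer 6 is larger (91.00 vs 71.94 mm).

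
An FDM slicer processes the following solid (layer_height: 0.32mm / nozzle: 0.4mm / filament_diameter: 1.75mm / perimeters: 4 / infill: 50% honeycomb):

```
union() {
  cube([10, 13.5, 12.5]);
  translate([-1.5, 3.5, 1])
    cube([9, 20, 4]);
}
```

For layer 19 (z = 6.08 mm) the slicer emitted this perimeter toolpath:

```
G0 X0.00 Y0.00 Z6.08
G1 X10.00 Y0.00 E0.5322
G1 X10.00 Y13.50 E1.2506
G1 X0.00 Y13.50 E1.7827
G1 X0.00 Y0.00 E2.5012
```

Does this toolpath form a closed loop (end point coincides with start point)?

Start point (G0): (0.00, 0.00). End point (last G1): the path returns to the start — closed.

yes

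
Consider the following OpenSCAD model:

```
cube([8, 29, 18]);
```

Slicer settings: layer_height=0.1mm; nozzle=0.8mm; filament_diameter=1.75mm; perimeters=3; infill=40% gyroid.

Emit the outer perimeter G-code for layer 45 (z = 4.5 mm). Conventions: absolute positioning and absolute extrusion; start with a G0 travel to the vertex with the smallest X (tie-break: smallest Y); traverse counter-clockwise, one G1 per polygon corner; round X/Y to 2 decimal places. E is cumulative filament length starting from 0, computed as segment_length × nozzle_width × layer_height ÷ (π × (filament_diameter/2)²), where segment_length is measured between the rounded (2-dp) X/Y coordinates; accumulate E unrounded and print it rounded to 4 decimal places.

At z = 4.5 mm: the 8×29 cube contributes its full rectangle. The outline is a single polygon with 4 vertices. Extrusion per mm of travel: 0.8 × 0.1 / (π × 0.875²) = 0.033260. Accumulating E over each segment gives final E = 2.4612.

G0 X0.00 Y0.00 Z4.50
G1 X8.00 Y0.00 E0.2661
G1 X8.00 Y29.00 E1.2306
G1 X0.00 Y29.00 E1.4967
G1 X0.00 Y0.00 E2.4612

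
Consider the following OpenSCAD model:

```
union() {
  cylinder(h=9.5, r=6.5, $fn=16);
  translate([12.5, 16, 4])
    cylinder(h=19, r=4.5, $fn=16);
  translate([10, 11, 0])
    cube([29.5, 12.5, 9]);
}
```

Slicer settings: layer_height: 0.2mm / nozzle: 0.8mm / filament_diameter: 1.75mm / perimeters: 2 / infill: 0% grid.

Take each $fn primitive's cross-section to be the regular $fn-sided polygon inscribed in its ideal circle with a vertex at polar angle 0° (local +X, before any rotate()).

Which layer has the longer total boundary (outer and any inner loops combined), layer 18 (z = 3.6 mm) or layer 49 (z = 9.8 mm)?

layer 18 (z = 3.6 mm)

Layer 18 (z = 3.6): the cylinder: section is a regular 16-gon, circumradius r=6.5 (perimeter = 2·16·6.500·sin(180°/16) = 40.58 mm); the cylinder at (12.5, 16) is absent (z outside [4, 23]); the cube at (10, 11) (footprint 29.5×12.5) is included at this height (perimeter 84.00 mm); Merging all regions: the 2 present regions are separate (no shared area or edge), so areas and boundary lengths simply add and each stays a separate island — boundary = 124.58 mm. So its perimeter = 124.58 mm. Layer 49 (z = 9.8): the cylinder does not reach this height (z outside [0, 9.5]); the r=4.5 cylinder at (12.5, 16) gives a regular 16-gon of circumradius 4.5 (constant along its height) (perimeter = 2·16·4.500·sin(180°/16) = 28.09 mm); the cube at (10, 11) is absent (z outside [0, 9]); Combining (union): only the r=4.5 cylinder at (12.5, 16) is present, so the union is just that shape — boundary = 28.09 mm. So its perimeter = 28.09 mm. Layer 18 is larger (124.58 vs 28.09 mm).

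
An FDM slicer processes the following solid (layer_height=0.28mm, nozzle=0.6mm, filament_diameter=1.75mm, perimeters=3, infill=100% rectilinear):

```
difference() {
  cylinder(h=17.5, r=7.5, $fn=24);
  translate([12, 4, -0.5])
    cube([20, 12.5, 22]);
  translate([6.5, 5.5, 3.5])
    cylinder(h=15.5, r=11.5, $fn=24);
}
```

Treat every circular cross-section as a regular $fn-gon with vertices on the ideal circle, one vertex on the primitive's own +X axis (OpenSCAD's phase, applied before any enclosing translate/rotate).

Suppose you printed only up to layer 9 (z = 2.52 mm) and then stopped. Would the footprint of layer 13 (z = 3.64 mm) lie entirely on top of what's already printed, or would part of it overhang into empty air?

entirely on top

Compare the two slices. At z = 2.52: the r=7.5 cylinder gives a regular 24-gon of circumradius 7.5 (constant along its height) (area = (24/2)·7.500²·sin(360°/24) = 174.70 mm²); the cube at (12, 4) is present — its section is the full 20×12.5 rectangle (area 250.00 mm²); the cylinder at (6.5, 5.5) is not intersected at this z (z outside [3.5, 19]); Subtracting the remaining from the first: starting from the r=7.5 cylinder (174.70 mm²), the 20×12.5 cube at (12, 4) misses the remaining region (no effect) — area = 174.70 mm². At z = 3.64: the r=7.5 cylinder gives a regular 24-gon of circumradius 7.5 (constant along its height) (area = (24/2)·7.500²·sin(360°/24) = 174.70 mm²); the cube at (12, 4) (footprint 20×12.5) is included at this height (area 250.00 mm²); the cylinder at (6.5, 5.5): section is a regular 24-gon, circumradius r=11.5 (area = (24/2)·11.500²·sin(360°/24) = 410.75 mm²); After the difference (first − rest): starting from the r=7.5 cylinder (174.70 mm²), the 20×12.5 cube at (12, 4) misses the remaining region (no effect); the r=11.5 cylinder at (6.5, 5.5) partially overlaps it — only the 117.90 mm² overlap (of its 410.75 mm²) is removed, clipping the outline — area = 56.81 mm². Checking containment: the cross-section at z = 3.64 is a subset of the cross-section at z = 2.52.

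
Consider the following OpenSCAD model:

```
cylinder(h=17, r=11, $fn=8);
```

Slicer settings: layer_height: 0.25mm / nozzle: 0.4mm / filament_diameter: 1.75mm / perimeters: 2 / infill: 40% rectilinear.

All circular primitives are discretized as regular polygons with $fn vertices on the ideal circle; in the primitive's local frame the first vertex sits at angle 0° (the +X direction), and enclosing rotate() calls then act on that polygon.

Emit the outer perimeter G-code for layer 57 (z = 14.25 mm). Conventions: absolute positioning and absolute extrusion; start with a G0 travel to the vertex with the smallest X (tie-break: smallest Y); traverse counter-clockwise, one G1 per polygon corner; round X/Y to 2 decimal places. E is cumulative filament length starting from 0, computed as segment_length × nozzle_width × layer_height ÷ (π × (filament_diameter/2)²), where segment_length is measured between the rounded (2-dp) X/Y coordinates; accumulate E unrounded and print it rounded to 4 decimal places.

G0 X-11.00 Y0.00 Z14.25
G1 X-7.78 Y-7.78 E0.3501
G1 X0.00 Y-11.00 E0.7001
G1 X7.78 Y-7.78 E1.0502
G1 X11.00 Y0.00 E1.4003
G1 X7.78 Y7.78 E1.7503
G1 X0.00 Y11.00 E2.1004
G1 X-7.78 Y7.78 E2.4504
G1 X-11.00 Y0.00 E2.8005

At z = 14.25 mm: the r=11 cylinder contributes a regular 8-gon of circumradius 11. The outline is a single polygon with 8 vertices. Extrusion per mm of travel: 0.4 × 0.25 / (π × 0.875²) = 0.041575. Accumulating E over each segment gives final E = 2.8005.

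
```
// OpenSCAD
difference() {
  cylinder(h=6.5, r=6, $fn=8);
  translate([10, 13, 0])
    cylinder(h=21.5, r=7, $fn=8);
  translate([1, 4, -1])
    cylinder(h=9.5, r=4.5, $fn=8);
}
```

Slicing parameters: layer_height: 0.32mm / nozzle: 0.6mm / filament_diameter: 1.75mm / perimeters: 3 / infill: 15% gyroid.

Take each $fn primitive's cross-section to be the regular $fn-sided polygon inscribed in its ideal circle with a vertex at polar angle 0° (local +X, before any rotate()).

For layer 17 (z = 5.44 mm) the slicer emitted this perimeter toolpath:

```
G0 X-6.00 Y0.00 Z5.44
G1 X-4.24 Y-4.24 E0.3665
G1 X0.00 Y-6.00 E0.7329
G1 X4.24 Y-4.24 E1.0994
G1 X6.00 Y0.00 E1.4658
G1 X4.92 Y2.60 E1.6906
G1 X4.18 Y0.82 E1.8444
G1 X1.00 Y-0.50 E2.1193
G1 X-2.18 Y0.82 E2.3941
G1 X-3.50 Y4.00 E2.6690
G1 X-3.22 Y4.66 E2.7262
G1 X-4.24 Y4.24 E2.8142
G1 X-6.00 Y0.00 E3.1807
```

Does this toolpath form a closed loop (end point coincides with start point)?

yes

Start point (G0): (-6.00, 0.00). End point (last G1): the path returns to the start — closed.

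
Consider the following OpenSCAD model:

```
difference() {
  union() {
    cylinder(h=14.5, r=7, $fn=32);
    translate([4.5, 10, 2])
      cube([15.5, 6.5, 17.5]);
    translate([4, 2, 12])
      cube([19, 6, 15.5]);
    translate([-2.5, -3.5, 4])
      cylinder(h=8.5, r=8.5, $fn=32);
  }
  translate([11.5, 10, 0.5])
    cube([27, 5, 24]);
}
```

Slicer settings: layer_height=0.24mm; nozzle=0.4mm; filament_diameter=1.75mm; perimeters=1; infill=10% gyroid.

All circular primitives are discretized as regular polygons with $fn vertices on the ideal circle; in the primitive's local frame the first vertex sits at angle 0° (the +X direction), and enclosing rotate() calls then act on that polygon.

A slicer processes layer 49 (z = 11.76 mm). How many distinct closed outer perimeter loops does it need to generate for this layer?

2

At z = 11.76 mm: the r=7 cylinder contributes a regular 32-gon of circumradius 7; the cube at (4.5, 10) (footprint 15.5×6.5) is included at this height; the cube at (4, 2) is absent (z outside [12, 27.5]); the r=8.5 cylinder at (-2.5, -3.5) gives a regular 32-gon of circumradius 8.5 (constant along its height); Merging all regions: the regions partially overlap (shared area 119.44 mm²), so overlapping operands fuse into one piece — 2 connected regions; the cube at (11.5, 10) is present — its section is the full 27×5 rectangle; Subtracting the remaining from the first: starting from that combined region, the 27×5 cube at (11.5, 10) partially overlaps it — only the 42.50 mm² overlap (of its 135.00 mm²) is removed, clipping the outline — 2 connected regions. The result has 2 disconnected regions.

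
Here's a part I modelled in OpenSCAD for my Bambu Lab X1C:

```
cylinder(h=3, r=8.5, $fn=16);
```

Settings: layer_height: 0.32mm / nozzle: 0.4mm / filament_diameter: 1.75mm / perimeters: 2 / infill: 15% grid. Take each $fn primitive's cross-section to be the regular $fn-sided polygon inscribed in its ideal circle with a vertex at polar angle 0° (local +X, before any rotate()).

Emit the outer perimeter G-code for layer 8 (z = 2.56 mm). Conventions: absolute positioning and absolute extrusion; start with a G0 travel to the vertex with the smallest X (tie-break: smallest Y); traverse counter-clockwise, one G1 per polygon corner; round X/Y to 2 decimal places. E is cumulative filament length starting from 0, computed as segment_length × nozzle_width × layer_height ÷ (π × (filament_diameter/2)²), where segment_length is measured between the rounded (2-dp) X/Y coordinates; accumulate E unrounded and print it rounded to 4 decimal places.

G0 X-8.50 Y0.00 Z2.56
G1 X-7.85 Y-3.25 E0.1764
G1 X-6.01 Y-6.01 E0.3529
G1 X-3.25 Y-7.85 E0.5294
G1 X0.00 Y-8.50 E0.7058
G1 X3.25 Y-7.85 E0.8822
G1 X6.01 Y-6.01 E1.0587
G1 X7.85 Y-3.25 E1.2352
G1 X8.50 Y0.00 E1.4116
G1 X7.85 Y3.25 E1.5880
G1 X6.01 Y6.01 E1.7645
G1 X3.25 Y7.85 E1.9410
G1 X0.00 Y8.50 E2.1174
G1 X-3.25 Y7.85 E2.2938
G1 X-6.01 Y6.01 E2.4703
G1 X-7.85 Y3.25 E2.6468
G1 X-8.50 Y0.00 E2.8232

At z = 2.56 mm: the r=8.5 cylinder gives a regular 16-gon of circumradius 8.5 (constant along its height). The outline is a single polygon with 16 vertices. Extrusion per mm of travel: 0.4 × 0.32 / (π × 0.875²) = 0.053216. Accumulating E over each segment gives final E = 2.8232.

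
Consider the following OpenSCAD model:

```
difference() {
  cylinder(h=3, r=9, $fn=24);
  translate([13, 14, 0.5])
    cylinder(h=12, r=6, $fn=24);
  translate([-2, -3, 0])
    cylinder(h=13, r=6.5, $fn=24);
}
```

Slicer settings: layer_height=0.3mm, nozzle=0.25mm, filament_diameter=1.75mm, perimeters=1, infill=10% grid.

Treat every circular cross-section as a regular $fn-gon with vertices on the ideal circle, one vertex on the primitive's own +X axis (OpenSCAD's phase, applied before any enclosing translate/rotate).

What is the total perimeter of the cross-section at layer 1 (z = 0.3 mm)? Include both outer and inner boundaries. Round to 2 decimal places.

72.46 mm

At z = 0.3 mm: the cylinder: section is a regular 24-gon, circumradius r=9 (perimeter = 2·24·9.000·sin(180°/24) = 56.39 mm); the cylinder at (13, 14) is absent (z outside [0.5, 12.5]); the r=6.5 cylinder at (-2, -3) gives a regular 24-gon of circumradius 6.5 (constant along its height) (perimeter = 2·24·6.500·sin(180°/24) = 40.72 mm); Subtracting the remaining from the first: starting from the r=9 cylinder, the r=6.5 cylinder at (-2, -3) partially overlaps it — only the 122.20 mm² overlap (of its 131.22 mm²) is removed, clipping the outline — boundary = 72.46 mm. Overall, the cross-section is a single solid region. Total boundary length (outer) = 72.46 mm.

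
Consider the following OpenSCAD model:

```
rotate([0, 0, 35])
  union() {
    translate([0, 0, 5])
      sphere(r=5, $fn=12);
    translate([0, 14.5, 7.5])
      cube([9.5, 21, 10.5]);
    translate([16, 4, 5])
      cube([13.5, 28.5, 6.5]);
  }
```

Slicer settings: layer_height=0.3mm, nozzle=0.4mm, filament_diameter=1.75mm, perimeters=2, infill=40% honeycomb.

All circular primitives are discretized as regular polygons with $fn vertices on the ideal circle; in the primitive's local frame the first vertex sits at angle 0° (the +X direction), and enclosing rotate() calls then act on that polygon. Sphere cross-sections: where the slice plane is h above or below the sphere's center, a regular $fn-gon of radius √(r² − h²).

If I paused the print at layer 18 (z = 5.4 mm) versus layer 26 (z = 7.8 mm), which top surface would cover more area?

Layer 18 (z = 5.4): the r=5 sphere slices to a regular 12-gon of circumradius 4.984 (√(r²−h²) with h=0.4 from center) (area = (12/2)·4.984²·sin(360°/12) = 74.52 mm²); the cube at (0, 14.5) is absent (z outside [7.5, 18]); the 13.5×28.5 cube at (16, 4) contributes its full rectangle (area 384.75 mm²); Merging all regions: the 2 present regions are separate (no shared area or edge), so areas and boundary lengths simply add and each stays a separate island — area = 459.27 mm²; (rotated 35° about Z; rotation is an isometry so areas/perimeters/island counts are preserved). So its area = 459.27 mm². Layer 26 (z = 7.8): the sphere: section is a regular 12-gon, circumradius = √(r²−h²) = √(5²−2.8²) = 4.142 (area = (12/2)·4.142²·sin(360°/12) = 51.48 mm²); the cube at (0, 14.5) is present — its section is the full 9.5×21 rectangle (area 199.50 mm²); the cube at (16, 4) is present — its section is the full 13.5×28.5 rectangle (area 384.75 mm²); Merging all regions: the 3 present regions are separate (no shared area or edge), so areas and boundary lengths simply add and each stays a separate island — area = 635.73 mm²; (whole slice rotated 35° about Z — lengths, areas and connectivity unchanged). So its area = 635.73 mm². Layer 26 is larger (635.73 vs 459.27 mm²).

layer 26 (z = 7.8 mm)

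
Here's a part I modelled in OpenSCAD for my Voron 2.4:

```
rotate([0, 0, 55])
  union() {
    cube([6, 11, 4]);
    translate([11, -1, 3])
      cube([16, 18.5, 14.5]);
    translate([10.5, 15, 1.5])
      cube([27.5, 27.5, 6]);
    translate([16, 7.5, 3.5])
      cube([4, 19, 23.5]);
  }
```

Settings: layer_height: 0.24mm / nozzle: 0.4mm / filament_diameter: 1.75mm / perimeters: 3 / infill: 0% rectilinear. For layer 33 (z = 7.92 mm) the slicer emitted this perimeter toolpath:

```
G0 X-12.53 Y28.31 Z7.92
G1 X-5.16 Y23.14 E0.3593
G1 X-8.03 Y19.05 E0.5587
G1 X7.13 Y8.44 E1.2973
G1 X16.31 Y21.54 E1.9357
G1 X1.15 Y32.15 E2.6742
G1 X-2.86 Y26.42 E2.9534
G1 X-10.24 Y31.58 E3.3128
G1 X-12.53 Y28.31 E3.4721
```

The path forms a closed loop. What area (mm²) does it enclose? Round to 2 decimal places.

331.96 mm²

Apply the shoelace formula to the sequence of (X, Y) vertices; enclosed area = 331.96 mm².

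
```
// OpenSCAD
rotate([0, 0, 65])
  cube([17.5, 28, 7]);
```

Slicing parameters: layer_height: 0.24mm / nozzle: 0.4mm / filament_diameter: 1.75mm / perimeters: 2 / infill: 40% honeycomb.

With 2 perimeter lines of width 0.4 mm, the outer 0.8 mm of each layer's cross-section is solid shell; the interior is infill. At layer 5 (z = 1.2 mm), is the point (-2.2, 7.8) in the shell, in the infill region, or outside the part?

At z = 1.2 mm: the cube (footprint 17.5×28) is included at this height; (whole slice rotated 65° about Z — lengths, areas and connectivity unchanged). Overall, the cross-section is a single solid region. Undo the 65° rotation: the query point maps to (6.139, 5.290) in the un-rotated model frame. The nearest boundary edge runs (0.00, 0.00)→(17.50, 0.00); distance from the point to it = 5.29 mm. The point is inside the cross-section and 5.29 mm from the nearest boundary — more than the 0.8 mm shell width (2 × 0.4), so it's in the infill interior.

infill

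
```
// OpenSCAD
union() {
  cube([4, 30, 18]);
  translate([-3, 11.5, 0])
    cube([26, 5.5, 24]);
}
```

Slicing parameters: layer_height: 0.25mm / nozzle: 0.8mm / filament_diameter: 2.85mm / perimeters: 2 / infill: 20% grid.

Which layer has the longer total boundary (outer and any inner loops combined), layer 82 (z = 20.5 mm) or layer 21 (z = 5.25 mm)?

Layer 82 (z = 20.5): the cube is absent (z outside [0, 18]); the cube at (-3, 11.5) is present — its section is the full 26×5.5 rectangle (perimeter 63.00 mm); Merging all regions: only the 26×5.5 cube at (-3, 11.5) is present, so the union is just that shape — boundary = 63.00 mm. So its perimeter = 63.00 mm. Layer 21 (z = 5.25): the cube (footprint 4×30) is included at this height (perimeter 68.00 mm); the cube at (-3, 11.5) is present — its section is the full 26×5.5 rectangle (perimeter 63.00 mm); Combining (union): the regions partially overlap (shared area 22.00 mm²), so the edge portions inside another operand are dropped and the merged outline is re-measured after clipping — boundary = 112.00 mm. So its perimeter = 112.00 mm. Layer 21 is larger (112.00 vs 63.00 mm).

layer 21 (z = 5.25 mm)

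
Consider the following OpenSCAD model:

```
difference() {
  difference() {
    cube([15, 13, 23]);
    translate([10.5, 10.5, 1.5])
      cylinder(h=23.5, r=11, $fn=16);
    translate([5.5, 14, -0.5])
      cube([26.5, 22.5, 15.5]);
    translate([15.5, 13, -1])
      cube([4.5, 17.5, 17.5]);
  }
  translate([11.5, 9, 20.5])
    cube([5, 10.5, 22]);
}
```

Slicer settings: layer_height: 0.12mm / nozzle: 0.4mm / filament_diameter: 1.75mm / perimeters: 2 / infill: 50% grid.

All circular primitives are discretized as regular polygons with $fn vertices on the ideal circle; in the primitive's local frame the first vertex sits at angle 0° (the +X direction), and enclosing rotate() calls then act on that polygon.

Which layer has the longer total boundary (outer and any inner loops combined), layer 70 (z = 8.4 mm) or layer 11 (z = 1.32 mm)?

layer 11 (z = 1.32 mm)

Layer 70 (z = 8.4): the 15×13 cube contributes its full rectangle (perimeter 56.00 mm); the r=11 cylinder at (10.5, 10.5) contributes a regular 16-gon of circumradius 11 (perimeter = 2·16·11.000·sin(180°/16) = 68.67 mm); the 26.5×22.5 cube at (5.5, 14) contributes its full rectangle (perimeter 98.00 mm); the cube at (15.5, 13) (footprint 4.5×17.5) is included at this height (perimeter 44.00 mm); Taking the first minus the rest: starting from the 15×13 cube, the r=11 cylinder at (10.5, 10.5) partially overlaps it — only the 175.69 mm² overlap (of its 370.44 mm²) is removed, clipping the outline; the 26.5×22.5 cube at (5.5, 14) misses the remaining region (no effect); the 4.5×17.5 cube at (15.5, 13) misses the remaining region (no effect) — boundary = 32.61 mm; the cube at (11.5, 9) is absent (z outside [20.5, 42.5]); Subtracting the remaining from the first: none of the subtracted shapes is present at this height, so that combined region is unchanged — boundary = 32.61 mm. So its perimeter = 32.61 mm. Layer 11 (z = 1.32): the cube (footprint 15×13) is included at this height (perimeter 56.00 mm); the cylinder at (10.5, 10.5) is not intersected at this z (z outside [1.5, 25]); the 26.5×22.5 cube at (5.5, 14) contributes its full rectangle (perimeter 98.00 mm); the cube at (15.5, 13) is present — its section is the full 4.5×17.5 rectangle (perimeter 44.00 mm); After the difference (first − rest): starting from the 15×13 cube, the 26.5×22.5 cube at (5.5, 14) misses the remaining region (no effect); the 4.5×17.5 cube at (15.5, 13) misses the remaining region (no effect) — boundary = 56.00 mm; the cube at (11.5, 9) does not reach this height (z outside [20.5, 42.5]); Subtracting the remaining from the first: none of the subtracted shapes is present at this height, so that combined region is unchanged — boundary = 56.00 mm. So its perimeter = 56.00 mm. Layer 11 is larger (56.00 vs 32.61 mm).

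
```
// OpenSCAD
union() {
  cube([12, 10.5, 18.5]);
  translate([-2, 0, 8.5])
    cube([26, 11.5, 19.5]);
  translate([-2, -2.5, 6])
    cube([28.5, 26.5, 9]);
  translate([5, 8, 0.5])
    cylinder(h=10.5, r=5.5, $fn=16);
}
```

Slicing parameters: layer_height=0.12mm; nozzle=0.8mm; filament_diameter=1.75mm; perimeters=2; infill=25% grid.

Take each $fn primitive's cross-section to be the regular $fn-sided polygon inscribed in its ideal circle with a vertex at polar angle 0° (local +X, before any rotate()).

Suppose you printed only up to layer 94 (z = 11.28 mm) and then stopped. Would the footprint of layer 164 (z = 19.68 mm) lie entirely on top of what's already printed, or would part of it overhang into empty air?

entirely on top

Compare the two slices. At z = 11.28: the cube (footprint 12×10.5) is included at this height (area 126.00 mm²); the cube at (-2, 0) is present — its section is the full 26×11.5 rectangle (area 299.00 mm²); the cube at (-2, -2.5) (footprint 28.5×26.5) is included at this height (area 755.25 mm²); the cylinder at (5, 8) is absent (z outside [0.5, 11]); Merging all regions: the regions partially overlap — summed areas 1180.25 mm² minus the doubly-counted overlap 425.00 mm² gives 755.25 mm² — area = 755.25 mm². At z = 19.68: the cube is not intersected at this z (z outside [0, 18.5]); the 26×11.5 cube at (-2, 0) contributes its full rectangle (area 299.00 mm²); the cube at (-2, -2.5) is absent (z outside [6, 15]); the cylinder at (5, 8) is not intersected at this z (z outside [0.5, 11]); Combining (union): only the 26×11.5 cube at (-2, 0) is present, so the union is just that shape — area = 299.00 mm². Checking containment: the cross-section at z = 19.68 is a subset of the cross-section at z = 11.28.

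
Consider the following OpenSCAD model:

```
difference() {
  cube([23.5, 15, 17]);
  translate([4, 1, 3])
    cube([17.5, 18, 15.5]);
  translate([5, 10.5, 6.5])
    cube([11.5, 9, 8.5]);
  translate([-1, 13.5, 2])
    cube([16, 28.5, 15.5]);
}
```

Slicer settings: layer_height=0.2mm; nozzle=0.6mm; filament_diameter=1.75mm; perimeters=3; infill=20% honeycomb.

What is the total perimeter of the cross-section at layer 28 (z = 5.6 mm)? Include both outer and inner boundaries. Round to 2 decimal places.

At z = 5.6 mm: the cube (footprint 23.5×15) is included at this height (perimeter 77.00 mm); the cube at (4, 1) (footprint 17.5×18) is included at this height (perimeter 71.00 mm); the cube at (5, 10.5) is absent (z outside [6.5, 15]); the 16×28.5 cube at (-1, 13.5) contributes its full rectangle (perimeter 89.00 mm); Subtracting the remaining from the first: starting from the 23.5×15 cube, the 17.5×18 cube at (4, 1) partially overlaps it — only the 245.00 mm² overlap (of its 315.00 mm²) is removed, clipping the outline; the 16×28.5 cube at (-1, 13.5) partially overlaps it — only the 6.00 mm² overlap (of its 456.00 mm²) is removed, clipping the outline — boundary = 102.00 mm. Overall, the cross-section is a single solid region. Total boundary length (outer) = 102.00 mm.

102.00 mm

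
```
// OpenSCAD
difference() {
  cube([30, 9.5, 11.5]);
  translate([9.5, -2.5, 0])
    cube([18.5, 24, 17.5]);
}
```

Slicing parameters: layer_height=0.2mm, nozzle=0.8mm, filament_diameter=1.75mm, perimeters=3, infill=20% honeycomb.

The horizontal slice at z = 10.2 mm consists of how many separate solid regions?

2

At z = 10.2 mm: the cube (footprint 30×9.5) is included at this height; the 18.5×24 cube at (9.5, -2.5) contributes its full rectangle; After the difference (first − rest): starting from the 30×9.5 cube, the 18.5×24 cube at (9.5, -2.5) partially overlaps it — only the 175.75 mm² overlap (of its 444.00 mm²) is removed, clipping the outline — 2 connected regions. The result has 2 disconnected regions.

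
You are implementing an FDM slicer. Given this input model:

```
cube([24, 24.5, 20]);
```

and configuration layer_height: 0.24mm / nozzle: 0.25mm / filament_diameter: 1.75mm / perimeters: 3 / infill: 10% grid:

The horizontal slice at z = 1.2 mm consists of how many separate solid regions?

1

At z = 1.2 mm: the cube is present — its section is the full 24×24.5 rectangle. The result has 1 disconnected region.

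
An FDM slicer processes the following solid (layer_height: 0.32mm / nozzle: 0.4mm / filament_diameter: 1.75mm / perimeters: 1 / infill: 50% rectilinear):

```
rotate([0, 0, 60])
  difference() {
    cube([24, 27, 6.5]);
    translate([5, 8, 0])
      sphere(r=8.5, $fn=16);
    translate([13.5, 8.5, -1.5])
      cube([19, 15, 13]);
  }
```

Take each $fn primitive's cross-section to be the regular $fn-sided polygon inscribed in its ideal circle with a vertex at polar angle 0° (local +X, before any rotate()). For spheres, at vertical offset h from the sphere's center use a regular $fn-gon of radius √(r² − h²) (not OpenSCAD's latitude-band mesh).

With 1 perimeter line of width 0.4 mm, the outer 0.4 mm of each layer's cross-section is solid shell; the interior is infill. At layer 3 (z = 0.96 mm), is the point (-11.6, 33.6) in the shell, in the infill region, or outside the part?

At z = 0.96 mm: the cube is present — its section is the full 24×27 rectangle; the sphere at (5, 8): section is a regular 16-gon, circumradius = √(r²−h²) = √(8.5²−0.96²) = 8.446; the 19×15 cube at (13.5, 8.5) contributes its full rectangle; Subtracting the remaining from the first: starting from the 24×27 cube, the r=8.5 sphere at (5, 8) partially overlaps it — only the 186.20 mm² overlap (of its 218.37 mm²) is removed, clipping the outline; the 19×15 cube at (13.5, 8.5) partially overlaps it — only the 157.50 mm² overlap (of its 285.00 mm²) is removed, clipping the outline — 2 connected regions; (whole slice rotated 60° about Z — lengths, areas and connectivity unchanged). Overall, the cross-section has 2 separate islands. Undo the 60° rotation: the query point maps to (23.298, 26.846) in the un-rotated model frame. The nearest boundary edge runs (0.00, 27.00)→(24.00, 27.00); distance from the point to it = 0.15 mm. (Shell/infill is judged within the island containing the point — the largest one.) The point is inside the cross-section, 0.15 mm from the nearest boundary — within the 0.4 mm shell band (1 × 0.4).

shell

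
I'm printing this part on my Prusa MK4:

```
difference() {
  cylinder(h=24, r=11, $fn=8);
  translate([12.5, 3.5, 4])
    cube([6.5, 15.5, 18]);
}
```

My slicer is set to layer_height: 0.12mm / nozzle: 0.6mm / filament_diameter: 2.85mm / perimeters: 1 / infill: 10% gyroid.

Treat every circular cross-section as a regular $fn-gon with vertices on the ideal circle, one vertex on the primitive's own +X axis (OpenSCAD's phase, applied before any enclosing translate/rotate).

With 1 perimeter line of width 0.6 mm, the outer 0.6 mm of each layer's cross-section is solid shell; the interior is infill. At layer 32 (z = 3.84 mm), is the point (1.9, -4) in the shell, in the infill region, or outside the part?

At z = 3.84 mm: the r=11 cylinder contributes a regular 8-gon of circumradius 11; the cube at (12.5, 3.5) is absent (z outside [4, 22]); After the difference (first − rest): none of the subtracted shapes is present at this height, so the r=11 cylinder is unchanged — 1 connected region. Overall, the cross-section is a single solid region. The nearest boundary edge runs (-0.00, -11.00)→(7.78, -7.78); distance from the point to it = 5.74 mm. The point is inside the cross-section and 5.74 mm from the nearest boundary — more than the 0.6 mm shell width (1 × 0.6), so it's in the infill interior.

infill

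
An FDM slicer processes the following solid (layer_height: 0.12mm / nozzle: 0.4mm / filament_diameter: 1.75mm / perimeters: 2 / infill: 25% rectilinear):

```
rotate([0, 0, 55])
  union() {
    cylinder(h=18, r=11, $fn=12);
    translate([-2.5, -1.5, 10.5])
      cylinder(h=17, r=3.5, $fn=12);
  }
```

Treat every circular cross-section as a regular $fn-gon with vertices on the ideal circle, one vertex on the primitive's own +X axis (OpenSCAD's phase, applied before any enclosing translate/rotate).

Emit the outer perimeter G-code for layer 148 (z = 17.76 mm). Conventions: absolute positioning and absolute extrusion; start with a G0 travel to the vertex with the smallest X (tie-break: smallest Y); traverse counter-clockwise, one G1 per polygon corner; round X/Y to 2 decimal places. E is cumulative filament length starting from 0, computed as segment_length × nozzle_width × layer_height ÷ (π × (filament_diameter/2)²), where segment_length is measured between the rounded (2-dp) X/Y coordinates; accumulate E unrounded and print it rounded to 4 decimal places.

At z = 17.76 mm: the r=11 cylinder contributes a regular 12-gon of circumradius 11; the r=3.5 cylinder at (-2.5, -1.5) gives a regular 12-gon of circumradius 3.5 (constant along its height); Merging all regions: the r=3.5 cylinder at (-2.5, -1.5) lies entirely inside the r=11 cylinder, so the union is just the r=11 cylinder — 1 connected region; (rotated 55° about Z; rotation is an isometry so areas/perimeters/island counts are preserved). The outline is a single polygon with 12 vertices. Extrusion per mm of travel: 0.4 × 0.12 / (π × 0.875²) = 0.019956. Accumulating E over each segment gives final E = 1.3637.

G0 X-10.96 Y0.96 Z17.76
G1 X-9.97 Y-4.65 E0.1137
G1 X-6.31 Y-9.01 E0.2273
G1 X-0.96 Y-10.96 E0.3409
G1 X4.65 Y-9.97 E0.4546
G1 X9.01 Y-6.31 E0.5682
G1 X10.96 Y-0.96 E0.6818
G1 X9.97 Y4.65 E0.7955
G1 X6.31 Y9.01 E0.9091
G1 X0.96 Y10.96 E1.0228
G1 X-4.65 Y9.97 E1.1364
G1 X-9.01 Y6.31 E1.2500
G1 X-10.96 Y0.96 E1.3637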